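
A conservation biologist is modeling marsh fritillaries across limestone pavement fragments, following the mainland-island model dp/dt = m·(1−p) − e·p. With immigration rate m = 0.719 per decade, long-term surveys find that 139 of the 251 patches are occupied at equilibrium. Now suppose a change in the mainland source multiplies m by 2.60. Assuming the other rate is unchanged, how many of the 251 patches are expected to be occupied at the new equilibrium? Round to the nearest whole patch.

Observed p* = 139/251 = 0.55378.
Balance m(1−p*) = e·p* gives e = m(1−p*)/p* = 0.719×0.44622/0.55378 = 0.57935.
New p* = m/(m+e) = 1.86940/(1.86940+0.57935) = 0.76341.
Expected occupied = 251 × 0.76341 = 191.62 ≈ 192.

192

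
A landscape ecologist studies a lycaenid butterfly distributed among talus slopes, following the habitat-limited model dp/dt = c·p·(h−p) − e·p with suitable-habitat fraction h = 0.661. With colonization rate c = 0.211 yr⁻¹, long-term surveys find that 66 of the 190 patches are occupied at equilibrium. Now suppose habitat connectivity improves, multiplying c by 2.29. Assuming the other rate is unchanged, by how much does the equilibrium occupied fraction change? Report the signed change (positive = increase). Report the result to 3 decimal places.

0.177

Observed p* = 66/190 = 0.34737.
Balance c(h−p*) = e gives e = 0.211×(0.661 − 0.34737) = 0.06618.
New p* = 0.661 − e/c = 0.661 − 0.06618/0.48319 = 0.52404.
Δp* = 0.52404 − 0.34737 = +0.17667.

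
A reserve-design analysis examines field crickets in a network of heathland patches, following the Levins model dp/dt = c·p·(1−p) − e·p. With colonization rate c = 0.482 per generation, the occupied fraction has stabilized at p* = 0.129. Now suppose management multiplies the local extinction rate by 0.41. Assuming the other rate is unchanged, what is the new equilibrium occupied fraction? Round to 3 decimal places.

Balance c(1−p*) = e gives e = 0.482×(1 − 0.12900) = 0.41982.
New p* = 1 − e/c = 1 − 0.17213/0.48200 = 0.64288.

0.643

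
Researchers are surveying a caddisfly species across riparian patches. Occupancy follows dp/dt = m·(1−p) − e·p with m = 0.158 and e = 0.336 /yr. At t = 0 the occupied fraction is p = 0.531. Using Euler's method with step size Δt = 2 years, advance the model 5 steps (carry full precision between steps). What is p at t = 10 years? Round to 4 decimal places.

Update rule: p ← p + [m·(1−p) − e·p]·Δt with Δt = 2.
step 1: Δp = -0.20863, p = 0.32237
step 2: Δp = -0.00250, p = 0.31987
step 3: Δp = -0.00003, p = 0.31984
step 4: Δp = -0.00000, p = 0.31984
step 5: Δp = -0.00000, p = 0.31984

0.3198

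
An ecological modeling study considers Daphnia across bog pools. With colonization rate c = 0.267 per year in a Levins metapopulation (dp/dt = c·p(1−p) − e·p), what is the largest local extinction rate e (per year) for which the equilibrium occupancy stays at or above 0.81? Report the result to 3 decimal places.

0.051

1 − e/c ≥ 0.81 ⇒ e ≤ c(1 − 0.81) = 0.267 × 0.1900.
e_max = 0.0507.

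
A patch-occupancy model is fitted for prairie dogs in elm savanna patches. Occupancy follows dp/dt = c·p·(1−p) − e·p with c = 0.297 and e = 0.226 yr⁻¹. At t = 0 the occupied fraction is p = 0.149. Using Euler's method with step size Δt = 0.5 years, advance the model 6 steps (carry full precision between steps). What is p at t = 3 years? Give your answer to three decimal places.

Update rule: p ← p + [c·p·(1−p) − e·p]·Δt with Δt = 0.5.
p: 0.14900 → 0.15099  (Δp = +0.00199)
p: 0.15099 → 0.15297  (Δp = +0.00197)
p: 0.15297 → 0.15492  (Δp = +0.00196)
p: 0.15492 → 0.15686  (Δp = +0.00194)
p: 0.15686 → 0.15877  (Δp = +0.00191)
p: 0.15877 → 0.16067  (Δp = +0.00189)

0.161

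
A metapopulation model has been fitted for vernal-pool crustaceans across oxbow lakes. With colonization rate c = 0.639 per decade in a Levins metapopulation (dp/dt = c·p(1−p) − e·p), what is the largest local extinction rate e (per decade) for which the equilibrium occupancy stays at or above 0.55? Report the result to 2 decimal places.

1 − e/c ≥ 0.55 ⇒ e ≤ c(1 − 0.55) = 0.639 × 0.4500.
e_max = 0.2875.

0.29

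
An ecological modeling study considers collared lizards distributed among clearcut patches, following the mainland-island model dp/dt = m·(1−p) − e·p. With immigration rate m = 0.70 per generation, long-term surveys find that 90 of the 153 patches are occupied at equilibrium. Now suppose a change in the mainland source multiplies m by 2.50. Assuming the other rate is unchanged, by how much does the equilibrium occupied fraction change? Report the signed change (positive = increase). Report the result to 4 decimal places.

0.1930

Observed p* = 90/153 = 0.58824.
Balance m(1−p*) = e·p* gives e = m(1−p*)/p* = 0.70×0.41176/0.58824 = 0.48999.
New p* = m/(m+e) = 1.75000/(1.75000+0.48999) = 0.78125.
Δp* = 0.78125 − 0.58824 = +0.19301.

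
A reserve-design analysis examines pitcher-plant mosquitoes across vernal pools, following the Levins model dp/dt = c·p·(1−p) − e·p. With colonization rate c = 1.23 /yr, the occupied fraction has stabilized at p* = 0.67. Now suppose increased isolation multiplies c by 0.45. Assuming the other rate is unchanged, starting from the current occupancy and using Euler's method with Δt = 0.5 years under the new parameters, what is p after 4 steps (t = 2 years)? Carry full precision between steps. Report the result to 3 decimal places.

0.468

Balance c(1−p*) = e gives e = 1.23×(1 − 0.67000) = 0.40590.
Starting from p₀ = 0.67000; update p ← p + (dp/dt)·Δt with the new parameters.
  1  |  dp/dt·Δt = -0.074787  |  p_1 = 0.595213
  2  |  dp/dt·Δt = -0.054120  |  p_2 = 0.541093
  3  |  dp/dt·Δt = -0.041095  |  p_3 = 0.499998
  4  |  dp/dt·Δt = -0.032287  |  p_4 = 0.467711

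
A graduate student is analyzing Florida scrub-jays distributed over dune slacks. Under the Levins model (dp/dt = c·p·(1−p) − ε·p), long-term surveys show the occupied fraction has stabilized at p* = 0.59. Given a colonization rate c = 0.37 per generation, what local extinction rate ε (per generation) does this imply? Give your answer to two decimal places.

At equilibrium c(1−p*) = ε.
ε = 0.37 × (1 − 0.59) = 0.37 × 0.4100 = 0.1517.

0.15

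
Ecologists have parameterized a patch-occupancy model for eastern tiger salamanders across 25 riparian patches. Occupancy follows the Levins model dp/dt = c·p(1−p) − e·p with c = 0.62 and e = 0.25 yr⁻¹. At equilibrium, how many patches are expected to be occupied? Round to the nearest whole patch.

15

p* = 1 − e/c = 1 − 0.25/0.62 = 0.5968.
Expected occupied patches = N × p* = 25 × 0.5968 = 14.92 ≈ 15.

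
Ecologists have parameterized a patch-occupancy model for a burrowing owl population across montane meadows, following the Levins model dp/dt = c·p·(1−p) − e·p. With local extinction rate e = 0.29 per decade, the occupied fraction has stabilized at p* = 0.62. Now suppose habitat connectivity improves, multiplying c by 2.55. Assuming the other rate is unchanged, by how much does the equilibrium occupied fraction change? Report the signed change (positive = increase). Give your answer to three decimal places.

Balance c(1−p*) = e gives c = e/(1 − 0.62000) = 0.29/0.38000 = 0.76316.
New p* = 1 − e/c = 1 − 0.29000/1.94606 = 0.85098.
Δp* = 0.85098 − 0.62000 = +0.23098.

0.231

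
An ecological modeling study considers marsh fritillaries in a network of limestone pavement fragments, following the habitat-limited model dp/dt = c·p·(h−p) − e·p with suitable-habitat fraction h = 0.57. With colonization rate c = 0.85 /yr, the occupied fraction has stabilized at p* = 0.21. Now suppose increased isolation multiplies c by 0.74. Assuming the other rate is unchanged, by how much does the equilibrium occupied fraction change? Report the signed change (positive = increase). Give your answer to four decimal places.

Balance c(h−p*) = e gives e = 0.85×(0.57 − 0.21000) = 0.30600.
New p* = 0.57 − e/c = 0.57 − 0.30600/0.62900 = 0.08351.
Δp* = 0.08351 − 0.21000 = -0.12649.

-0.1265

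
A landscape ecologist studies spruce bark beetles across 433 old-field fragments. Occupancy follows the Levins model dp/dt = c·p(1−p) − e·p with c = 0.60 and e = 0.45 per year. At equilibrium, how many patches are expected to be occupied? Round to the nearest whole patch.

108

p* = 1 − e/c = 1 − 0.45/0.60 = 0.2500.
Expected occupied patches = N × p* = 433 × 0.2500 = 108.25 ≈ 108.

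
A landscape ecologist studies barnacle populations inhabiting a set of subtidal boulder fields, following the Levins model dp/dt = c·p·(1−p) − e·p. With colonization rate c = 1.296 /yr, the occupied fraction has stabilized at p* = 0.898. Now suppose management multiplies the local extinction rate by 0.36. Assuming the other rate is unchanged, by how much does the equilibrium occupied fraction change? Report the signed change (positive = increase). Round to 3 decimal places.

Balance c(1−p*) = e gives e = 1.296×(1 − 0.89800) = 0.13219.
New p* = 1 − e/c = 1 − 0.04759/1.29600 = 0.96328.
Δp* = 0.96328 − 0.89800 = +0.06528.

0.065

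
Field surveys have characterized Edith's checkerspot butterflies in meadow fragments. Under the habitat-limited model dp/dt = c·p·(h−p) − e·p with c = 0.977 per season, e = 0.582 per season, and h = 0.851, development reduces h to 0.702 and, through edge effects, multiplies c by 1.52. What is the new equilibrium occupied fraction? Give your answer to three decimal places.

Before: p* = h − e/c = 0.851 − 0.582/0.977 = 0.851 − 0.5957 = 0.2553.
After: c = 1.48504, e = 0.582, h = 0.702; p* = 0.702 − 0.582/1.48504 = 0.3101.

0.310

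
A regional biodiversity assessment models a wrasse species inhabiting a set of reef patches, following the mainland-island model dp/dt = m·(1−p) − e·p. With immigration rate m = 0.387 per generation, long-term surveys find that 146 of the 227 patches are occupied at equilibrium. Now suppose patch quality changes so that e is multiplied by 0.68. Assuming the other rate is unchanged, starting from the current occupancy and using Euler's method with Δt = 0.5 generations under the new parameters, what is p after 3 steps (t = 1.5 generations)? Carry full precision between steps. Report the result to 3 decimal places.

0.693

Observed p* = 146/227 = 0.64317.
Balance m(1−p*) = e·p* gives e = m(1−p*)/p* = 0.387×0.35683/0.64317 = 0.21471.
Starting from p₀ = 0.64317; update p ← p + (dp/dt)·Δt with the new parameters.
p: 0.64317 → 0.66527  (Δp = +0.02209)
p: 0.66527 → 0.68147  (Δp = +0.01621)
p: 0.68147 → 0.69336  (Δp = +0.01189)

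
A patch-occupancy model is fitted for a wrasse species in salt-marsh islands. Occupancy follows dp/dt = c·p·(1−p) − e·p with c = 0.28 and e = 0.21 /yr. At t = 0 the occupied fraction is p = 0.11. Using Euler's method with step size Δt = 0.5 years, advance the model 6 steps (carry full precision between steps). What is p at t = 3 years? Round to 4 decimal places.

0.1230

Update rule: p ← p + [c·p·(1−p) − e·p]·Δt with Δt = 0.5.
  1  |  dp/dt·Δt = +0.002156  |  p_1 = 0.112156
  2  |  dp/dt·Δt = +0.002164  |  p_2 = 0.114320
  3  |  dp/dt·Δt = +0.002172  |  p_3 = 0.116492
  4  |  dp/dt·Δt = +0.002177  |  p_4 = 0.118669
  5  |  dp/dt·Δt = +0.002182  |  p_5 = 0.120851
  6  |  dp/dt·Δt = +0.002185  |  p_6 = 0.123036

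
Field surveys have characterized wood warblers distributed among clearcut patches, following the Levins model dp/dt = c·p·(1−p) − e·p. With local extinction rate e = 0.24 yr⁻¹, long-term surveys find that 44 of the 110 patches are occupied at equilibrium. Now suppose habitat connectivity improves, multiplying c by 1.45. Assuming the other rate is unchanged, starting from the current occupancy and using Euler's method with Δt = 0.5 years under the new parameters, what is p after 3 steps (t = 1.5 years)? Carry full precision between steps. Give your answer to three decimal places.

Observed p* = 44/110 = 0.40000.
Balance c(1−p*) = e gives c = e/(1 − 0.40000) = 0.24/0.60000 = 0.40000.
Starting from p₀ = 0.40000; update p ← p + (dp/dt)·Δt with the new parameters.
t = 0.5: p = 0.40000 + (+0.02160) = 0.42160
t = 1: p = 0.42160 + (+0.02013) = 0.44173
t = 1.5: p = 0.44173 + (+0.01851) = 0.46023

0.460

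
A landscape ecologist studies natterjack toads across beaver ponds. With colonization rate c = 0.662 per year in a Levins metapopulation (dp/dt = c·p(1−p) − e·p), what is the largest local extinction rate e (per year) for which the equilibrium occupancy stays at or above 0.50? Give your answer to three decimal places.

0.331

1 − e/c ≥ 0.50 ⇒ e ≤ c(1 − 0.50) = 0.662 × 0.5000.
e_max = 0.3310.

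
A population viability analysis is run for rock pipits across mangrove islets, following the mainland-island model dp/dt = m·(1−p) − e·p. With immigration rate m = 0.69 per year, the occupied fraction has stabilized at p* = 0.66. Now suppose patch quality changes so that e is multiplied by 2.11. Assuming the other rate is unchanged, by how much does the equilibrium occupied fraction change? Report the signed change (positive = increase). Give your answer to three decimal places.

-0.181

Balance m(1−p*) = e·p* gives e = m(1−p*)/p* = 0.69×0.34000/0.66000 = 0.35545.
New p* = m/(m+e) = 0.69000/(0.69000+0.75000) = 0.47917.
Δp* = 0.47917 − 0.66000 = -0.18083.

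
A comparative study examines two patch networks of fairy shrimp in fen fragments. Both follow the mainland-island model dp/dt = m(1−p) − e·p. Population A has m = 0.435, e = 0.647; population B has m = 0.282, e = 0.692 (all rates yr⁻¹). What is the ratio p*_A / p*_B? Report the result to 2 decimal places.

1.39

A: p*_A = m/(m+e) = 0.435/1.0820 = 0.4020.
B: p*_B = 0.282/0.9740 = 0.2895.
p*_A / p*_B = 0.4020/0.2895 = 1.3886.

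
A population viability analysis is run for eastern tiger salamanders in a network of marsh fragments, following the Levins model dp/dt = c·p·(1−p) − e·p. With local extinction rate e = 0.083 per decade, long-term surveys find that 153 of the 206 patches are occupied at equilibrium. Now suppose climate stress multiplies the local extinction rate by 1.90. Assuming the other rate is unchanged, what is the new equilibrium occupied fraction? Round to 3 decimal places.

Observed p* = 153/206 = 0.74272.
Balance c(1−p*) = e gives c = e/(1 − 0.74272) = 0.083/0.25728 = 0.32261.
New p* = 1 − e/c = 1 − 0.15770/0.32261 = 0.51117.

0.511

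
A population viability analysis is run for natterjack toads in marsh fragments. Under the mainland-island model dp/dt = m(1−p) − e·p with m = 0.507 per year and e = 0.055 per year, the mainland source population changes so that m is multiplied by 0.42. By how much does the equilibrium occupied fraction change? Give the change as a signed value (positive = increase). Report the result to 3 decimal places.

-0.107

Before: p* = 0.507/(0.507+0.055) = 0.9021.
After: m = 0.21294, e = 0.055; p* = 0.21294/0.2679 = 0.7947.
Δp* = 0.7947 − 0.9021 = -0.1074.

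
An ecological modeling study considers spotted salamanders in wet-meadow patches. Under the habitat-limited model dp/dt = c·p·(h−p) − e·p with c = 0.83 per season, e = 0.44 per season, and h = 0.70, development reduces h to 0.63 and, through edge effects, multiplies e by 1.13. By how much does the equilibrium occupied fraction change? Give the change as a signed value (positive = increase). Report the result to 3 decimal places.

Before: p* = h − e/c = 0.70 − 0.44/0.83 = 0.70 − 0.5301 = 0.1699.
After: c = 0.83, e = 0.4972, h = 0.63; p* = 0.63 − 0.4972/0.83 = 0.0310.
Δp* = 0.0310 − 0.1699 = -0.1389.

-0.139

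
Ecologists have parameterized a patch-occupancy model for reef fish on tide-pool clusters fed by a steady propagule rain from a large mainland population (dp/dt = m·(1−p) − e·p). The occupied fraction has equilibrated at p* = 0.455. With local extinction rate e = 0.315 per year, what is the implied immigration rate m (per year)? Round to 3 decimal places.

0.263

At equilibrium m(1−p*) = e·p*, so m = e·p*/(1−p*).
m = 0.315 × 0.455 / 0.5450 = 0.1433/0.5450 = 0.2630.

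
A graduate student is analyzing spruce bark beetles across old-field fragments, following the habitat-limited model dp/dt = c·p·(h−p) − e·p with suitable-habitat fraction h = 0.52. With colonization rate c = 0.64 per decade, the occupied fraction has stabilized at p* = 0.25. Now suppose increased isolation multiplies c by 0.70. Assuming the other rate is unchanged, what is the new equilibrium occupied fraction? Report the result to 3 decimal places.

0.134

Balance c(h−p*) = e gives e = 0.64×(0.52 − 0.25000) = 0.17280.
New p* = 0.52 − e/c = 0.52 − 0.17280/0.44800 = 0.13429.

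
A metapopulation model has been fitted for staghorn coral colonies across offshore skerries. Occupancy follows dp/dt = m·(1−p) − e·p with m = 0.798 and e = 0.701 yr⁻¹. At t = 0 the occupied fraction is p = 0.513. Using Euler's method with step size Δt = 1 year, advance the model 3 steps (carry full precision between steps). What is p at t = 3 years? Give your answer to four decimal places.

0.5348

Update rule: p ← p + [m·(1−p) − e·p]·Δt with Δt = 1.
p: 0.51300 → 0.54201  (Δp = +0.02901)
p: 0.54201 → 0.52754  (Δp = -0.01448)
p: 0.52754 → 0.53476  (Δp = +0.00722)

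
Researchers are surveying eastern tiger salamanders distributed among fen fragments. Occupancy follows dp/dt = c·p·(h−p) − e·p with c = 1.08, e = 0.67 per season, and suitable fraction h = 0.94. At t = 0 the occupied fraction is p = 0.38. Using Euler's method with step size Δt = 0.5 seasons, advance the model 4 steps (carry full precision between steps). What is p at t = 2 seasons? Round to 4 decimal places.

Update rule: p ← p + [c·p·(h−p) − e·p]·Δt with Δt = 0.5.
p: 0.38000 → 0.36761  (Δp = -0.01239)
p: 0.36761 → 0.35809  (Δp = -0.00953)
p: 0.35809 → 0.35065  (Δp = -0.00744)
p: 0.35065 → 0.34478  (Δp = -0.00587)

0.3448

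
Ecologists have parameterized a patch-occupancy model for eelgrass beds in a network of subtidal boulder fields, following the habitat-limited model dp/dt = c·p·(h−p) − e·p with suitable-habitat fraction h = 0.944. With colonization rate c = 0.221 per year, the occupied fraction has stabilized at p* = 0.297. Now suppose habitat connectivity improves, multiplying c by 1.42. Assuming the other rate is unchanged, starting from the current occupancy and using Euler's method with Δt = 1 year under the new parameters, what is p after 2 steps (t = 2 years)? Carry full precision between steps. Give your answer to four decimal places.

0.3320

Balance c(h−p*) = e gives e = 0.221×(0.944 − 0.29700) = 0.14299.
Starting from p₀ = 0.29700; update p ← p + (dp/dt)·Δt with the new parameters.
t = 1: p = 0.29700 + (+0.01784) = 0.31484
t = 2: p = 0.31484 + (+0.01715) = 0.33198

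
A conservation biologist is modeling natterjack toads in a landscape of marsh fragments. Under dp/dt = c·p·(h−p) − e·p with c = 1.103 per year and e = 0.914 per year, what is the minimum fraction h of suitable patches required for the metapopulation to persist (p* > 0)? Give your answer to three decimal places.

0.829

p* = h − e/c is positive only when h > e/c.
h_min = e/c = 0.914/1.103 = 0.8286.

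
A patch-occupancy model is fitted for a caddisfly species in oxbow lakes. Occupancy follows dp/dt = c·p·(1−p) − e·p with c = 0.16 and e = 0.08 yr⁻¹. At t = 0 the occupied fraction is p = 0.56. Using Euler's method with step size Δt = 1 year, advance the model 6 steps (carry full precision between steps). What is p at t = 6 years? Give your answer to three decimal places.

Update rule: p ← p + [c·p·(1−p) − e·p]·Δt with Δt = 1.
  1  |  dp/dt·Δt = -0.005376  |  p_1 = 0.554624
  2  |  dp/dt·Δt = -0.004847  |  p_2 = 0.549777
  3  |  dp/dt·Δt = -0.004379  |  p_3 = 0.545398
  4  |  dp/dt·Δt = -0.003962  |  p_4 = 0.541436
  5  |  dp/dt·Δt = -0.003590  |  p_5 = 0.537847
  6  |  dp/dt·Δt = -0.003257  |  p_6 = 0.534590

0.535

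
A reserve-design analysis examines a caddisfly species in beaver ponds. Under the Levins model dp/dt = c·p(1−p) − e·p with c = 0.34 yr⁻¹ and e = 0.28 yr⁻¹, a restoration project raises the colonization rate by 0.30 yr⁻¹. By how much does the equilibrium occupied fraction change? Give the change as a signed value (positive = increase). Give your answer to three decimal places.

Before: p* = 1 − 0.28/0.34 = 0.1765.
After the change, c = 0.64, e = 0.28, so p* = 1 − 0.28/0.64 = 0.5625.
Δp* = 0.5625 − 0.1765 = +0.3860.

0.386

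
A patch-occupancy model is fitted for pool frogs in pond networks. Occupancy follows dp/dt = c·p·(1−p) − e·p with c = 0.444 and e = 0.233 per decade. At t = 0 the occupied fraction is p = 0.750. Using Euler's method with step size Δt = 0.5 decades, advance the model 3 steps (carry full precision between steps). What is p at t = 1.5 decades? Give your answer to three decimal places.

0.640

Update rule: p ← p + [c·p·(1−p) − e·p]·Δt with Δt = 0.5.
p: 0.75000 → 0.70425  (Δp = -0.04575)
p: 0.70425 → 0.66844  (Δp = -0.03581)
p: 0.66844 → 0.63977  (Δp = -0.02867)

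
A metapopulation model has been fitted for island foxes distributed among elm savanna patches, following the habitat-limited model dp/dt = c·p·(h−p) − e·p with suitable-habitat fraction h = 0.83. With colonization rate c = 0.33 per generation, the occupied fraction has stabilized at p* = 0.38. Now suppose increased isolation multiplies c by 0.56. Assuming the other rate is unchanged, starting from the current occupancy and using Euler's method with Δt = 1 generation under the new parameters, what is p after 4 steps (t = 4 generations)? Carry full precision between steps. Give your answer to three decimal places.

0.298

Balance c(h−p*) = e gives e = 0.33×(0.83 − 0.38000) = 0.14850.
Starting from p₀ = 0.38000; update p ← p + (dp/dt)·Δt with the new parameters.
  1  |  dp/dt·Δt = -0.024829  |  p_1 = 0.355171
  2  |  dp/dt·Δt = -0.021577  |  p_2 = 0.333594
  3  |  dp/dt·Δt = -0.018936  |  p_3 = 0.314657
  4  |  dp/dt·Δt = -0.016760  |  p_4 = 0.297897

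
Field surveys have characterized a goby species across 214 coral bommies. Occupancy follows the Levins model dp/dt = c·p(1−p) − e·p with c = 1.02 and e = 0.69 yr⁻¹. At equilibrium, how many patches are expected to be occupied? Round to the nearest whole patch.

69

p* = 1 − e/c = 1 − 0.69/1.02 = 0.3235.
Expected occupied patches = N × p* = 214 × 0.3235 = 69.24 ≈ 69.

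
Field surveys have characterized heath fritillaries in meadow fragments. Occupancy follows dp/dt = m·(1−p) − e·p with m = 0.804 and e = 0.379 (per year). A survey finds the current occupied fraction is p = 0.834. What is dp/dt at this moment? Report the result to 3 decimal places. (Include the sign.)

-0.183

Colonization term: m·(1−p) = 0.804×0.1660 = 0.13346.
Extinction term: e·p = 0.31609.
dp/dt = 0.13346 − 0.31609 = -0.18262.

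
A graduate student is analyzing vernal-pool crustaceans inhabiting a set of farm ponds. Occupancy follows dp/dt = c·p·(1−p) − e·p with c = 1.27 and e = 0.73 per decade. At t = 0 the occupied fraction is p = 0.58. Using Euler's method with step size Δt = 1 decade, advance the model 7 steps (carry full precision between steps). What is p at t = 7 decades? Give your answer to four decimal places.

Update rule: p ← p + [c·p·(1−p) − e·p]·Δt with Δt = 1.
t = 1: p = 0.58000 + (-0.11403) = 0.46597
t = 2: p = 0.46597 + (-0.02413) = 0.44184
t = 3: p = 0.44184 + (-0.00934) = 0.43250
t = 4: p = 0.43250 + (-0.00401) = 0.42849
t = 5: p = 0.42849 + (-0.00179) = 0.42670
t = 6: p = 0.42670 + (-0.00081) = 0.42588
t = 7: p = 0.42588 + (-0.00037) = 0.42551

0.4255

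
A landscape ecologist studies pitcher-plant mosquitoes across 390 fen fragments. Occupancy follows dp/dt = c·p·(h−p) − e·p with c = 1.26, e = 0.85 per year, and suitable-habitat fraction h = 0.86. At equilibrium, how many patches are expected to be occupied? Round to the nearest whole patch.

72

p* = h − e/c = 0.86 − 0.6746 = 0.1854.
Expected occupied patches = N × p* = 390 × 0.1854 = 72.30 ≈ 72.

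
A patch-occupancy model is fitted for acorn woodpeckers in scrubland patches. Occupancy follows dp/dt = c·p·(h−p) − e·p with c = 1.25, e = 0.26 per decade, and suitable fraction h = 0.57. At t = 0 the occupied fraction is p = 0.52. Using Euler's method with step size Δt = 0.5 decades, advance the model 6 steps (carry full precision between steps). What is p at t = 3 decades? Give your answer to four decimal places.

0.3849

Update rule: p ← p + [c·p·(h−p) − e·p]·Δt with Δt = 0.5.
  1  |  dp/dt·Δt = -0.051350  |  p_1 = 0.468650
  2  |  dp/dt·Δt = -0.031238  |  p_2 = 0.437412
  3  |  dp/dt·Δt = -0.020616  |  p_3 = 0.416795
  4  |  dp/dt·Δt = -0.014274  |  p_4 = 0.402521
  5  |  dp/dt·Δt = -0.010194  |  p_5 = 0.392327
  6  |  dp/dt·Δt = -0.007436  |  p_6 = 0.384891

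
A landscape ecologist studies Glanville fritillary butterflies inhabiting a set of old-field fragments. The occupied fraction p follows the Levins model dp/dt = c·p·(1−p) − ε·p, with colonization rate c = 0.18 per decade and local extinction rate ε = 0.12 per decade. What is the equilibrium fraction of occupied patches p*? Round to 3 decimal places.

At equilibrium, colonization balances extinction: c·p*·(1−p*) = ε·p*.
So p* = 1 − ε/c = 1 − 0.12/0.18 = 1 − 0.6667 = 0.3333.

0.333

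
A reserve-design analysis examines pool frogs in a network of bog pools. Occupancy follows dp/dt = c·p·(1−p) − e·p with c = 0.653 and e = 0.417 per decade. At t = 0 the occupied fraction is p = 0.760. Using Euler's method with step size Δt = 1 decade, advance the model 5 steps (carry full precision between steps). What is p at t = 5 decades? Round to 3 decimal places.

0.406

Update rule: p ← p + [c·p·(1−p) − e·p]·Δt with Δt = 1.
p: 0.76000 → 0.56219  (Δp = -0.19781)
p: 0.56219 → 0.48848  (Δp = -0.07371)
p: 0.48848 → 0.44795  (Δp = -0.04053)
p: 0.44795 → 0.42263  (Δp = -0.02531)
p: 0.42263 → 0.40574  (Δp = -0.01690)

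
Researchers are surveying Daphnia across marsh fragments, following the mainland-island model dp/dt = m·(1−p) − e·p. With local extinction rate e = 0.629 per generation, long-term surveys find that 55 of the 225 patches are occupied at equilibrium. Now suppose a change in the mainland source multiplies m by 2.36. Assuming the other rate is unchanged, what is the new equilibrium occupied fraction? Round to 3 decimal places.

Observed p* = 55/225 = 0.24444.
Balance m(1−p*) = e·p* gives m = e·p*/(1−p*) = 0.629×0.24444/0.75556 = 0.20350.
New p* = m/(m+e) = 0.48026/(0.48026+0.62900) = 0.43296.

0.433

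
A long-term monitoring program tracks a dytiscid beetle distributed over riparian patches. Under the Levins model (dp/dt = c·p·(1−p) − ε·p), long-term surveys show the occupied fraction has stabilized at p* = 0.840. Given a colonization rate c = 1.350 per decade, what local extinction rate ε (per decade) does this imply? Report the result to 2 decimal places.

0.22

At equilibrium c(1−p*) = ε.
ε = 1.350 × (1 − 0.840) = 1.350 × 0.1600 = 0.2160.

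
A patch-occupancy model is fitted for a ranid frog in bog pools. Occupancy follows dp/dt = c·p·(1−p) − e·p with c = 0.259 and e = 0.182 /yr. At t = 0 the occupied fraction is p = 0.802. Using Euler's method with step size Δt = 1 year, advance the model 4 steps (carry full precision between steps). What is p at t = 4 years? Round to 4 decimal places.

Update rule: p ← p + [c·p·(1−p) − e·p]·Δt with Δt = 1.
  1  |  dp/dt·Δt = -0.104836  |  p_1 = 0.697164
  2  |  dp/dt·Δt = -0.072202  |  p_2 = 0.624962
  3  |  dp/dt·Δt = -0.053037  |  p_3 = 0.571924
  4  |  dp/dt·Δt = -0.040680  |  p_4 = 0.531244

0.5312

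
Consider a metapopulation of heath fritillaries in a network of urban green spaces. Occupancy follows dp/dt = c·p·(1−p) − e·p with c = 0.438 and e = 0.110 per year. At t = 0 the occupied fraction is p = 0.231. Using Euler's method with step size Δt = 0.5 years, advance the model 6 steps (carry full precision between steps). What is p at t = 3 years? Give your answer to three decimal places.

Update rule: p ← p + [c·p·(1−p) − e·p]·Δt with Δt = 0.5.
t = 0.5: p = 0.23100 + (+0.02620) = 0.25720
t = 1: p = 0.25720 + (+0.02769) = 0.28489
t = 1.5: p = 0.28489 + (+0.02895) = 0.31384
t = 2: p = 0.31384 + (+0.02990) = 0.34374
t = 2.5: p = 0.34374 + (+0.03050) = 0.37423
t = 3: p = 0.37423 + (+0.03070) = 0.40494

0.405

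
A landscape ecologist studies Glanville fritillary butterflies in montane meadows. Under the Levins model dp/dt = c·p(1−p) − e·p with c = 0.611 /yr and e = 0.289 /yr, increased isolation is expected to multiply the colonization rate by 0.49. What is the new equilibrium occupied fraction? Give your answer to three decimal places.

Before: p* = 1 − 0.289/0.611 = 0.5270.
After the change, c = 0.29939, e = 0.289, so p* = 1 − 0.289/0.29939 = 0.0347.

0.035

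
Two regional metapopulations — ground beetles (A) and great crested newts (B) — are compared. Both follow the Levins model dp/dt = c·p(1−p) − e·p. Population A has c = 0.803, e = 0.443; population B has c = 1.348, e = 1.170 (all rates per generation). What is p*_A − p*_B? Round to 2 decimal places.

0.32

A: p*_A = 1 − 0.443/0.803 = 0.4483.
B: p*_B = 1 − 1.170/1.348 = 0.1320.
p*_A − p*_B = 0.4483 − 0.1320 = 0.3163.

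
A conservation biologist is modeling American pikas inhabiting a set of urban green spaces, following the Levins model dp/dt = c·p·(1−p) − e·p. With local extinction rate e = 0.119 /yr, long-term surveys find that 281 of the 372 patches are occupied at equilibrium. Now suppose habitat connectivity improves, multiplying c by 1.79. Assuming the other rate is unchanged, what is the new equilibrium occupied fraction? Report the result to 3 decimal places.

0.863

Observed p* = 281/372 = 0.75538.
Balance c(1−p*) = e gives c = e/(1 − 0.75538) = 0.119/0.24462 = 0.48647.
New p* = 1 − e/c = 1 − 0.11900/0.87078 = 0.86334.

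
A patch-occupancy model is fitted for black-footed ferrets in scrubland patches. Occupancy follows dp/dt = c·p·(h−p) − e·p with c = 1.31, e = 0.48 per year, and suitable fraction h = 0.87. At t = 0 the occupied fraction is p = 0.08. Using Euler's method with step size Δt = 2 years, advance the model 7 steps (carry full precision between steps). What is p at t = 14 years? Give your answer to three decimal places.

0.503

Update rule: p ← p + [c·p·(h−p) − e·p]·Δt with Δt = 2.
p: 0.08000 → 0.16878  (Δp = +0.08878)
p: 0.16878 → 0.31684  (Δp = +0.14805)
p: 0.31684 → 0.47186  (Δp = +0.15502)
p: 0.47186 → 0.51108  (Δp = +0.03922)
p: 0.51108 → 0.50105  (Δp = -0.01004)
p: 0.50105 → 0.50438  (Δp = +0.00334)
p: 0.50438 → 0.50333  (Δp = -0.00105)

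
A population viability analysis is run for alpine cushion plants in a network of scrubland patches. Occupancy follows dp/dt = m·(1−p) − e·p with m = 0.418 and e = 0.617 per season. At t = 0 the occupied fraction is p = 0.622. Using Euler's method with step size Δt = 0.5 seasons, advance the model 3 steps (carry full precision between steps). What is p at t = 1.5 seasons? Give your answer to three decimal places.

Update rule: p ← p + [m·(1−p) − e·p]·Δt with Δt = 0.5.
step 1: Δp = -0.11288, p = 0.50911
step 2: Δp = -0.05447, p = 0.45465
step 3: Δp = -0.02628, p = 0.42837

0.428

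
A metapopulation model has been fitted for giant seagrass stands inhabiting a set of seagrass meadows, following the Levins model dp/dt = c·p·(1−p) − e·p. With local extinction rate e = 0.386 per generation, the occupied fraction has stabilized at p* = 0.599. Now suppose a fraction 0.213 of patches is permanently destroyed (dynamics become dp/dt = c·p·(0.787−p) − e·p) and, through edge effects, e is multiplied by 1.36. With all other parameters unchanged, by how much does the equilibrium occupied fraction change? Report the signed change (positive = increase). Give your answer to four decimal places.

-0.3574

Balance c(1−p*) = e gives c = e/(1 − 0.59900) = 0.386/0.40100 = 0.96259.
New p* = 0.787 − e/c = 0.787 − 0.52496/0.96259 = 0.24164.
Δp* = 0.24164 − 0.59900 = -0.35736.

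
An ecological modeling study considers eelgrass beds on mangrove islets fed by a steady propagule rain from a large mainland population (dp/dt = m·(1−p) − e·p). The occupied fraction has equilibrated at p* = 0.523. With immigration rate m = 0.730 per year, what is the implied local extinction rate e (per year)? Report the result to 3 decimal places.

0.666

At equilibrium m(1−p*) = e·p*, so e = m(1−p*)/p*.
e = 0.730 × 0.4770 / 0.523 = 0.6658.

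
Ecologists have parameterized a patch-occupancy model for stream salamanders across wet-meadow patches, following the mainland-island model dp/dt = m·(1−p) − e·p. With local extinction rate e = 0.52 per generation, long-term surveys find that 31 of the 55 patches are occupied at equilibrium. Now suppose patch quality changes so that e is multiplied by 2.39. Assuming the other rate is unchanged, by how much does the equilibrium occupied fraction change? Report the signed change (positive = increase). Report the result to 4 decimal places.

Observed p* = 31/55 = 0.56364.
Balance m(1−p*) = e·p* gives m = e·p*/(1−p*) = 0.52×0.56364/0.43636 = 0.67168.
New p* = m/(m+e) = 0.67168/(0.67168+1.24280) = 0.35084.
Δp* = 0.35084 − 0.56364 = -0.21280.

-0.2128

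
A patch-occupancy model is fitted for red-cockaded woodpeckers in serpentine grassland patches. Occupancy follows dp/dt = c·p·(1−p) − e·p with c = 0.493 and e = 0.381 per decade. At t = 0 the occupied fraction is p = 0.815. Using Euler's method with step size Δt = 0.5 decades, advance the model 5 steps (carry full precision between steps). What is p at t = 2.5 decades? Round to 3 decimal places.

Update rule: p ← p + [c·p·(1−p) − e·p]·Δt with Δt = 0.5.
  1  |  dp/dt·Δt = -0.118091  |  p_1 = 0.696909
  2  |  dp/dt·Δt = -0.080694  |  p_2 = 0.616215
  3  |  dp/dt·Δt = -0.059093  |  p_3 = 0.557122
  4  |  dp/dt·Δt = -0.045311  |  p_4 = 0.511811
  5  |  dp/dt·Δt = -0.035909  |  p_5 = 0.475901

0.476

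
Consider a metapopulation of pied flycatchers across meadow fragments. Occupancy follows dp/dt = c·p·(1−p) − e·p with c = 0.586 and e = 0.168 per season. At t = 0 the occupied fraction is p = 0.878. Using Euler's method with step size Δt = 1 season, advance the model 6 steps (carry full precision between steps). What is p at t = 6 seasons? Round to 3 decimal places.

0.718

Update rule: p ← p + [c·p·(1−p) − e·p]·Δt with Δt = 1.
step 1: Δp = -0.08473, p = 0.79327
step 2: Δp = -0.03717, p = 0.75610
step 3: Δp = -0.01896, p = 0.73714
step 4: Δp = -0.01029, p = 0.72685
step 5: Δp = -0.00577, p = 0.72108
step 6: Δp = -0.00328, p = 0.71780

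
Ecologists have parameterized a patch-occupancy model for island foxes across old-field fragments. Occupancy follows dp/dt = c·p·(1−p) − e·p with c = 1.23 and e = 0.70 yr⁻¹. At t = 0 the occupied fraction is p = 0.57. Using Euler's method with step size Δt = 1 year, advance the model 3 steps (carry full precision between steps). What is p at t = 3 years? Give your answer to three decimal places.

Update rule: p ← p + [c·p·(1−p) − e·p]·Δt with Δt = 1.
p: 0.57000 → 0.47247  (Δp = -0.09753)
p: 0.47247 → 0.44831  (Δp = -0.02416)
p: 0.44831 → 0.43871  (Δp = -0.00960)

0.439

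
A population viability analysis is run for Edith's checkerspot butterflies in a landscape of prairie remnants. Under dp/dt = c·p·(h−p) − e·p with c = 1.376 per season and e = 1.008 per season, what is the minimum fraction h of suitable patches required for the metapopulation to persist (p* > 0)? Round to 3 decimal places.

p* = h − e/c is positive only when h > e/c.
h_min = e/c = 1.008/1.376 = 0.7326.

0.733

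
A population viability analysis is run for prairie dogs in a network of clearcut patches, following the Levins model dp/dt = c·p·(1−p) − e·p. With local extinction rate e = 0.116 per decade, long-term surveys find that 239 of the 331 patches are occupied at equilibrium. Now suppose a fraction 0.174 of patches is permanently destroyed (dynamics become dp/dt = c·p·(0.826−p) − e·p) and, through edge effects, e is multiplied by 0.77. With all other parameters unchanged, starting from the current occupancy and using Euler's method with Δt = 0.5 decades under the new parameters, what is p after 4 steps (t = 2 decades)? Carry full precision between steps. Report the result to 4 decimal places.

0.6705

Observed p* = 239/331 = 0.72205.
Balance c(1−p*) = e gives c = e/(1 − 0.72205) = 0.116/0.27795 = 0.41735.
Starting from p₀ = 0.72205; update p ← p + (dp/dt)·Δt with the new parameters.
  1  |  dp/dt·Δt = -0.016585  |  p_1 = 0.705469
  2  |  dp/dt·Δt = -0.013763  |  p_2 = 0.691707
  3  |  dp/dt·Δt = -0.011508  |  p_3 = 0.680199
  4  |  dp/dt·Δt = -0.009683  |  p_4 = 0.670516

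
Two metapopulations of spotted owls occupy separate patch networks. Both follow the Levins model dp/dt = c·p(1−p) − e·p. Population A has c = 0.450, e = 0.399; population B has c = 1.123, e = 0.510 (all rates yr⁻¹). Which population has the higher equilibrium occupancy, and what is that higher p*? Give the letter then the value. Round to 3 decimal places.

A: p*_A = 1 − 0.399/0.450 = 0.1133.
B: p*_B = 1 − 0.510/1.123 = 0.5459.
B is higher at 0.5459.

B, 0.546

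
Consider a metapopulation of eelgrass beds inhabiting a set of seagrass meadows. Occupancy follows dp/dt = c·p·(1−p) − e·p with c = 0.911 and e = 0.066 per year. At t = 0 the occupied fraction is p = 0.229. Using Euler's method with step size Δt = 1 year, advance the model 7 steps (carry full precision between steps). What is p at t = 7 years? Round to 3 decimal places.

0.927

Update rule: p ← p + [c·p·(1−p) − e·p]·Δt with Δt = 1.
p: 0.22900 → 0.37473  (Δp = +0.14573)
p: 0.37473 → 0.56345  (Δp = +0.18872)
p: 0.56345 → 0.75035  (Δp = +0.18689)
p: 0.75035 → 0.87148  (Δp = +0.12113)
p: 0.87148 → 0.91600  (Δp = +0.04452)
p: 0.91600 → 0.92564  (Δp = +0.00964)
p: 0.92564 → 0.92725  (Δp = +0.00161)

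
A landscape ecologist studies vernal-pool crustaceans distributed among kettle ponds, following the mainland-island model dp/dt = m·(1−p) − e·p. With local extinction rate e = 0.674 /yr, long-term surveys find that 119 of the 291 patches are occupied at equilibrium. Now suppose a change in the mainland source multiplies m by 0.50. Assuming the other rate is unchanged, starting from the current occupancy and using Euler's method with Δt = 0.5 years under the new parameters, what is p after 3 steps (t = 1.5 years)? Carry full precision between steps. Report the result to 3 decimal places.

Observed p* = 119/291 = 0.40893.
Balance m(1−p*) = e·p* gives m = e·p*/(1−p*) = 0.674×0.40893/0.59107 = 0.46631.
Starting from p₀ = 0.40893; update p ← p + (dp/dt)·Δt with the new parameters.
  1  |  dp/dt·Δt = -0.068905  |  p_1 = 0.340029
  2  |  dp/dt·Δt = -0.037651  |  p_2 = 0.302378
  3  |  dp/dt·Δt = -0.020574  |  p_3 = 0.281804

0.282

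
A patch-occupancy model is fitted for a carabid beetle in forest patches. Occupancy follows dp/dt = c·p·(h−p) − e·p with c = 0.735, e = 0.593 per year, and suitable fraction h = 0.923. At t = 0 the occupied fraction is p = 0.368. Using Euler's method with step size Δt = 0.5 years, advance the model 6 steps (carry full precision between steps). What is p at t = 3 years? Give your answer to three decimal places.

Update rule: p ← p + [c·p·(h−p) − e·p]·Δt with Δt = 0.5.
p: 0.36800 → 0.33395  (Δp = -0.03405)
p: 0.33395 → 0.30722  (Δp = -0.02672)
p: 0.30722 → 0.28566  (Δp = -0.02157)
p: 0.28566 → 0.26787  (Δp = -0.01779)
p: 0.26787 → 0.25294  (Δp = -0.01493)
p: 0.25294 → 0.24023  (Δp = -0.01271)

0.240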